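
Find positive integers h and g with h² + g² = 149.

We need to find integers h, g > 0 such that h² + g² = 149.
Trying h = 7: g² = 149 - 7² = 149 - 49 = 100
g = 10
Check: 7² + 10² = 49 + 100 = 149 ✓

149 = 7² + 10²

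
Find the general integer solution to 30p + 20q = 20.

Step 1: Compute gcd(30, 20) = 10.
Since 10 divides 20, solutions exist.

Step 2: Find a particular solution using extended Euclidean algorithm.
We get p₀ = 2, q₀ = -2.
Check: 30*2 + 20*-2 = 20 = 20 ✓

Step 3: Write the general solution.
p = 2 + (20/10)t = 2 + 2t
q = -2 - (30/10)t = -2 - 3t
for any integer t.

p = 2 + 2t, q = -2 - 3t for integer t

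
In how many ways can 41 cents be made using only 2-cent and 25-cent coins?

We need non-negative integers (x, y) with 2x + 25y = 41.
For each x from 0 to 20, check if (41 - 2x) is a non-negative multiple of 25.
Solutions (x, y): (8,1)
Count: 1

1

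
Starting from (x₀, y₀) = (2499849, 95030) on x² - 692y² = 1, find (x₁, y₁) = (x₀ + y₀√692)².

Solutions to x² - Dy² = 1 are generated by powers of (x₀ + y₀√D).
The next solution satisfies x₁ + y₁√692 = (x₀ + y₀√692)², giving:
x₁ = x₀² + 692y₀² = 2499849² + 692·95030² = 6249245022801 + 6249245022800 = 12498490045601
y₁ = 2x₀y₀ = 2·2499849·95030 = 475121300940

Verify: 12498490045601² - 692·475121300940² = 156212253419987287059451201 - 156212253419987287059451200 = 1 ✓

x = 12498490045601, y = 475121300940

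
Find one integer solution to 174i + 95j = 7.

Step 1: Check solvability.
gcd(174, 95) = 1
Since 1 divides 7, solutions exist.

Step 2: Apply extended Euclidean algorithm to find gcd.
We find integers such that 174*x0 + 95*y0 = 1

Step 3: Scale the particular solution.
Multiply by 7/1 = 7:
i = -42, j = 77

Step 4: Verify.
174*(-42) + 95*(77) = 7 = 7 ✓

i = -42, j = 77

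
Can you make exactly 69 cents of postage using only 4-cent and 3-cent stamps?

We need non-negative x, y with 4x + 3y = 69.
gcd(4, 3) = 1 divides 69, so integer solutions exist.
Search for a non-negative one: x = 0 gives 3y = 69 - 0 = 69, so y = 23.
Check: 4·0 + 3·23 = 69 ✓

Yes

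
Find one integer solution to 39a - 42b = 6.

Step 1: Check solvability.
gcd(39, 42) = 3
Since 3 divides 6, solutions exist.

Step 2: Apply extended Euclidean algorithm to find gcd.
We find integers such that 39*x0 + 42*y0 = 3

Step 3: Scale the particular solution.
Multiply by 6/3 = 2:
a = -2, b = -2

Step 4: Verify.
39*(-2) - 42*(-2) = 6 = 6 ✓

a = -2, b = -2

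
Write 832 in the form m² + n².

We need to find integers m, n > 0 such that m² + n² = 832.
Trying m = 16: n² = 832 - 16² = 832 - 256 = 576
n = 24
Check: 16² + 24² = 256 + 576 = 832 ✓

832 = 16² + 24²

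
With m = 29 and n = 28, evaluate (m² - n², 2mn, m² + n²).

a = m² - n² = 841 - 784 = 57
b = 2mn = 2·29·28 = 1624
c = m² + n² = 841 + 784 = 1625
Verify: 57² + 1624² = 3249 + 2637376 = 2640625 = 1625² ✓

(57, 1624, 1625)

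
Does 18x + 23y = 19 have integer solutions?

Step 1: Compute gcd(18, 23).
gcd(18, 23) = 1

Step 2: Check divisibility.
Does 1 divide 19? 19 = 1 x 19, so yes.

By the theorem on linear Diophantine equations, 18x + 23y = 19 has integer solutions if and only if gcd(18, 23) divides 19. Since 1 | 19, solutions exist.

Yes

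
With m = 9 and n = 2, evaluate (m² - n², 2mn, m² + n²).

a = m² - n² = 81 - 4 = 77
b = 2mn = 2·9·2 = 36
c = m² + n² = 81 + 4 = 85
Verify: 77² + 36² = 5929 + 1296 = 7225 = 85² ✓

(77, 36, 85)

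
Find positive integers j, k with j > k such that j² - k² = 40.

Factor: j² - k² = (j+k)(j-k) = 40.
We need two factors of 40 with the same parity.
Use j+k = 20 and j-k = 2 (product 20·2 = 40).
Adding: 2j = 22, so j = 11.
Subtracting: 2k = 18, so k = 9.
Check: 11² - 9² = 121 - 81 = 40 ✓

j = 11, k = 9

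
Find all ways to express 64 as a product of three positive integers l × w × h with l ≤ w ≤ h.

Iterate l from 1 to ⌊64^(1/3)⌋. For each l dividing 64, iterate w ≥ l with w dividing 64/l, and set h = 64/(l·w).
Triples found (7): (1×1×64), (1×2×32), (1×4×16), (1×8×8), (2×2×16), (2×4×8), (4×4×4)

(1×1×64), (1×2×32), (1×4×16), (1×8×8), (2×2×16), (2×4×8), (4×4×4)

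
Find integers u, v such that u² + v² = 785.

We need to find integers u, v > 0 such that u² + v² = 785.
Trying u = 1: v² = 785 - 1² = 785 - 1 = 784
v = 28
Check: 1² + 28² = 1 + 784 = 785 ✓

785 = 1² + 28²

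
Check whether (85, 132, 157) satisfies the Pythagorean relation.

Compute a² + b²:
85² + 132² = 7225 + 17424 = 24649
Compute c²:
157² = 24649
Since 24649 = 24649, it is a Pythagorean triple.

Yes, it is a Pythagorean triple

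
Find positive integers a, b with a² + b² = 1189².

We need a² + b² = 1189² = 1413721.
Trying: 611² + 1020² = 373321 + 1040400 = 1413721 ✓

(611, 1020, 1189)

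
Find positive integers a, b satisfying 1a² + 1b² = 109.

Try small values of a and check whether (109 - 1a²)/1 is a perfect square.
a = 3: 1·3² = 9, so 1b² = 109 - 9 = 100, giving b² = 100, b = 10.
Check: 1·3² + 1·10² = 9 + 100 = 109 ✓

a = 3, b = 10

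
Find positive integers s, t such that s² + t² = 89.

Search for s with 89 - s² a perfect square.
s = 5: 89 - 5² = 89 - 25 = 64 = 8² ✓
So s = 5, t = 8.

s = 5, t = 8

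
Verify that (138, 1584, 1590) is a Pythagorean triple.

Compute a² + b² = 138² + 1584² = 19044 + 2509056 = 2528100
Compute c² = 1590² = 2528100
Since 2528100 = 2528100, confirmed.

Yes, it is a Pythagorean triple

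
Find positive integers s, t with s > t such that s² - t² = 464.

Factor: s² - t² = (s+t)(s-t) = 464.
We need two factors of 464 with the same parity.
Use s+t = 232 and s-t = 2 (product 232·2 = 464).
Adding: 2s = 234, so s = 117.
Subtracting: 2t = 230, so t = 115.
Check: 117² - 115² = 13689 - 13225 = 464 ✓

s = 117, t = 115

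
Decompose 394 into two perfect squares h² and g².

We need to find integers h, g > 0 such that h² + g² = 394.
Trying h = 13: g² = 394 - 13² = 394 - 169 = 225
g = 15
Check: 13² + 15² = 169 + 225 = 394 ✓

394 = 13² + 15²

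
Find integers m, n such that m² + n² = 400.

We need to find integers m, n > 0 such that m² + n² = 400.
Trying m = 12: n² = 400 - 12² = 400 - 144 = 256
n = 16
Check: 12² + 16² = 144 + 256 = 400 ✓

400 = 12² + 16²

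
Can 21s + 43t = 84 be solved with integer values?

Step 1: Compute gcd(21, 43).
gcd(21, 43) = 1

Step 2: Check divisibility.
Does 1 divide 84? 84 = 1 x 84, so yes.

By the theorem on linear Diophantine equations, 21s + 43t = 84 has integer solutions if and only if gcd(21, 43) divides 84. Since 1 | 84, solutions exist.

Yes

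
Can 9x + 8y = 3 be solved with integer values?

Step 1: Compute gcd(9, 8).
gcd(9, 8) = 1

Step 2: Check divisibility.
Does 1 divide 3? 3 = 1 x 3, so yes.

By the theorem on linear Diophantine equations, 9x + 8y = 3 has integer solutions if and only if gcd(9, 8) divides 3. Since 1 | 3, solutions exist.

Yes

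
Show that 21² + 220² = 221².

Compute a² + b² = 21² + 220² = 441 + 48400 = 48841
Compute c² = 221² = 48841
Since 48841 = 48841, confirmed.

Yes, it is a Pythagorean triple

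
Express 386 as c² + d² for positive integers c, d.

We need to find integers c, d > 0 such that c² + d² = 386.
Trying c = 5: d² = 386 - 5² = 386 - 25 = 361
d = 19
Check: 5² + 19² = 25 + 361 = 386 ✓

386 = 5² + 19²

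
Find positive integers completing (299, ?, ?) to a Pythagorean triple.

We need the other leg and hypotenuse such that 299² + x² = c².
Take x = 180, c = 349: 299² + 180² = 89401 + 32400 = 121801 = 349² ✓
Triple: (299, 180, 349)

(299, 180, 349)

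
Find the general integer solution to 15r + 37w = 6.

Step 1: Compute gcd(15, 37) = 1.
Since 1 divides 6, solutions exist.

Step 2: Find a particular solution using extended Euclidean algorithm.
We get r₀ = 30, w₀ = -12.
Check: 15*30 + 37*-12 = 6 = 6 ✓

Step 3: Write the general solution.
r = 30 + (37/1)t = 30 + 37t
w = -12 - (15/1)t = -12 - 15t
for any integer t.

r = 30 + 37t, w = -12 - 15t for integer t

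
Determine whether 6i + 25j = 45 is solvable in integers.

Step 1: Compute gcd(6, 25).
gcd(6, 25) = 1

Step 2: Check divisibility.
Does 1 divide 45? 45 = 1 x 45, so yes.

By the theorem on linear Diophantine equations, 6i + 25j = 45 has integer solutions if and only if gcd(6, 25) divides 45. Since 1 | 45, solutions exist.

Yes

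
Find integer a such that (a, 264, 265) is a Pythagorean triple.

a² = c² - b² = 265² - 264² = 70225 - 69696 = 529
a = sqrt(529) = 23

23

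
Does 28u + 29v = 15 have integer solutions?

Step 1: Compute gcd(28, 29).
gcd(28, 29) = 1

Step 2: Check divisibility.
Does 1 divide 15? 15 = 1 x 15, so yes.

By the theorem on linear Diophantine equations, 28u + 29v = 15 has integer solutions if and only if gcd(28, 29) divides 15. Since 1 | 15, solutions exist.

Yes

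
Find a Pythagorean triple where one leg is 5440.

We need the other leg and hypotenuse such that 5440² + x² = c².
Take x = 888, c = 5512: 5440² + 888² = 29593600 + 788544 = 30382144 = 5512² ✓
Triple: (888, 5440, 5512)

(888, 5440, 5512)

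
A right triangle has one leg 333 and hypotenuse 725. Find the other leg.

b² = c² - a² = 525625 - 110889 = 414736
b = 644

644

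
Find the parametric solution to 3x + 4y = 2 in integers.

Step 1: Compute gcd(3, 4) = 1.
Since 1 divides 2, solutions exist.

Step 2: Find a particular solution using extended Euclidean algorithm.
We get x₀ = -2, y₀ = 2.
Check: 3*-2 + 4*2 = 2 = 2 ✓

Step 3: Write the general solution.
x = -2 + (4/1)t = -2 + 4t
y = 2 - (3/1)t = 2 - 3t
for any integer t.

x = -2 + 4t, y = 2 - 3t for integer t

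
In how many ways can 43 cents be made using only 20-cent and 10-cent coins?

We need non-negative integers (x, y) with 20x + 10y = 43.
For each x from 0 to 2, check if (43 - 20x) is a non-negative multiple of 10.
Solutions (x, y): none
Count: 0

0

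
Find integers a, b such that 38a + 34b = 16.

Step 1: Check solvability.
gcd(38, 34) = 2
Since 2 divides 16, solutions exist.

Step 2: Apply extended Euclidean algorithm to find gcd.
We find integers such that 38*x0 + 34*y0 = 2

Step 3: Scale the particular solution.
Multiply by 16/2 = 8:
a = -64, b = 72

Step 4: Verify.
38*(-64) + 34*(72) = 16 = 16 ✓

a = -64, b = 72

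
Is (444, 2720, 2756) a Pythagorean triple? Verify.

Compute a² + b² = 444² + 2720² = 197136 + 7398400 = 7595536
Compute c² = 2756² = 7595536
Since 7595536 = 7595536, confirmed.

Yes, it is a Pythagorean triple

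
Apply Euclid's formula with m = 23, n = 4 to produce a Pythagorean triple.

a = m² - n² = 23² - 4² = 529 - 16 = 513
b = 2mn = 2·23·4 = 184
c = m² + n² = 529 + 16 = 545
Verify: 513² + 184² = 263169 + 33856 = 297025 = 545² ✓

(513, 184, 545)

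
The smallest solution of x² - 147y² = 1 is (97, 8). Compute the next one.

Solutions to x² - Dy² = 1 are generated by powers of (x₀ + y₀√D).
The next solution satisfies x₁ + y₁√147 = (x₀ + y₀√147)², giving:
x₁ = x₀² + 147y₀² = 97² + 147·8² = 9409 + 9408 = 18817
y₁ = 2x₀y₀ = 2·97·8 = 1552

Verify: 18817² - 147·1552² = 354079489 - 354079488 = 1 ✓

x = 18817, y = 1552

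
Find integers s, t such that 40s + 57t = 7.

Step 1: Check solvability.
gcd(40, 57) = 1
Since 1 divides 7, solutions exist.

Step 2: Apply extended Euclidean algorithm to find gcd.
We find integers such that 40*x0 + 57*y0 = 1

Step 3: Scale the particular solution.
Multiply by 7/1 = 7:
s = 70, t = -49

Step 4: Verify.
40*(70) + 57*(-49) = 7 = 7 ✓

s = 70, t = -49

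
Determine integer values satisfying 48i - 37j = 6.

Step 1: Check solvability.
gcd(48, 37) = 1
Since 1 divides 6, solutions exist.

Step 2: Apply extended Euclidean algorithm to find gcd.
We find integers such that 48*x0 + 37*y0 = 1

Step 3: Scale the particular solution.
Multiply by 6/1 = 6:
i = -60, j = -78

Step 4: Verify.
48*(-60) - 37*(-78) = 6 = 6 ✓

i = -60, j = -78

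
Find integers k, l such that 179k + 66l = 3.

Step 1: Check solvability.
gcd(179, 66) = 1
Since 1 divides 3, solutions exist.

Step 2: Apply extended Euclidean algorithm to find gcd.
We find integers such that 179*x0 + 66*y0 = 1

Step 3: Scale the particular solution.
Multiply by 3/1 = 3:
k = -21, l = 57

Step 4: Verify.
179*(-21) + 66*(57) = 3 = 3 ✓

k = -21, l = 57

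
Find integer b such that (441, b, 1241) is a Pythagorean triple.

b² = c² - a² = 1241² - 441² = 1540081 - 194481 = 1345600
b = sqrt(1345600) = 1160

1160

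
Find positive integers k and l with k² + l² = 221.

We need to find integers k, l > 0 such that k² + l² = 221.
Trying k = 5: l² = 221 - 5² = 221 - 25 = 196
l = 14
Check: 5² + 14² = 25 + 196 = 221 ✓

221 = 5² + 14²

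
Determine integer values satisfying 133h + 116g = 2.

Step 1: Check solvability.
gcd(133, 116) = 1
Since 1 divides 2, solutions exist.

Step 2: Apply extended Euclidean algorithm to find gcd.
We find integers such that 133*x0 + 116*y0 = 1

Step 3: Scale the particular solution.
Multiply by 2/1 = 2:
h = 82, g = -94

Step 4: Verify.
133*(82) + 116*(-94) = 2 = 2 ✓

h = 82, g = -94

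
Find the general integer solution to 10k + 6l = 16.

Step 1: Compute gcd(10, 6) = 2.
Since 2 divides 16, solutions exist.

Step 2: Find a particular solution using extended Euclidean algorithm.
We get k₀ = -8, l₀ = 16.
Check: 10*-8 + 6*16 = 16 = 16 ✓

Step 3: Write the general solution.
k = -8 + (6/2)t = -8 + 3t
l = 16 - (10/2)t = 16 - 5t
for any integer t.

k = -8 + 3t, l = 16 - 5t for integer t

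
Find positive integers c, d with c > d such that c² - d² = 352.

Factor: c² - d² = (c+d)(c-d) = 352.
We need two factors of 352 with the same parity.
Use c+d = 176 and c-d = 2 (product 176·2 = 352).
Adding: 2c = 178, so c = 89.
Subtracting: 2d = 174, so d = 87.
Check: 89² - 87² = 7921 - 7569 = 352 ✓

c = 89, d = 87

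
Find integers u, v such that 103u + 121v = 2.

Step 1: Check solvability.
gcd(103, 121) = 1
Since 1 divides 2, solutions exist.

Step 2: Apply extended Euclidean algorithm to find gcd.
We find integers such that 103*x0 + 121*y0 = 1

Step 3: Scale the particular solution.
Multiply by 2/1 = 2:
u = 94, v = -80

Step 4: Verify.
103*(94) + 121*(-80) = 2 = 2 ✓

u = 94, v = -80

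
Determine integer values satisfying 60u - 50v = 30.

Step 1: Check solvability.
gcd(60, 50) = 10
Since 10 divides 30, solutions exist.

Step 2: Apply extended Euclidean algorithm to find gcd.
We find integers such that 60*x0 + 50*y0 = 10

Step 3: Scale the particular solution.
Multiply by 30/10 = 3:
u = 3, v = 3

Step 4: Verify.
60*(3) - 50*(3) = 30 = 30 ✓

u = 3, v = 3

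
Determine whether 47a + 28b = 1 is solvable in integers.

Step 1: Compute gcd(47, 28).
gcd(47, 28) = 1

Step 2: Check divisibility.
Does 1 divide 1? 1 = 1 x 1, so yes.

By the theorem on linear Diophantine equations, 47a + 28b = 1 has integer solutions if and only if gcd(47, 28) divides 1. Since 1 | 1, solutions exist.

Yes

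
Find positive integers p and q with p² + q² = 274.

We need to find integers p, q > 0 such that p² + q² = 274.
Trying p = 7: q² = 274 - 7² = 274 - 49 = 225
q = 15
Check: 7² + 15² = 49 + 225 = 274 ✓

274 = 7² + 15²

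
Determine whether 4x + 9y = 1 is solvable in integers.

Step 1: Compute gcd(4, 9).
gcd(4, 9) = 1

Step 2: Check divisibility.
Does 1 divide 1? 1 = 1 x 1, so yes.

By the theorem on linear Diophantine equations, 4x + 9y = 1 has integer solutions if and only if gcd(4, 9) divides 1. Since 1 | 1, solutions exist.

Yes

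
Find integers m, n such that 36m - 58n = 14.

Step 1: Check solvability.
gcd(36, 58) = 2
Since 2 divides 14, solutions exist.

Step 2: Apply extended Euclidean algorithm to find gcd.
We find integers such that 36*x0 + 58*y0 = 2

Step 3: Scale the particular solution.
Multiply by 14/2 = 7:
m = -56, n = -35

Step 4: Verify.
36*(-56) - 58*(-35) = 14 = 14 ✓

m = -56, n = -35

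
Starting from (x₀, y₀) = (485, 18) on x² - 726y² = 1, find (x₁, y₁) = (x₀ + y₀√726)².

Solutions to x² - Dy² = 1 are generated by powers of (x₀ + y₀√D).
The next solution satisfies x₁ + y₁√726 = (x₀ + y₀√726)², giving:
x₁ = x₀² + 726y₀² = 485² + 726·18² = 235225 + 235224 = 470449
y₁ = 2x₀y₀ = 2·485·18 = 17460

Verify: 470449² - 726·17460² = 221322261601 - 221322261600 = 1 ✓

x = 470449, y = 17460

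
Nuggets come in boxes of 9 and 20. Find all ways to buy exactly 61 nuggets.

We need non-negative integers (x, y) with 9x + 20y = 61.
For each x in 0..6, check if 61 - 9x is a non-negative multiple of 20.
No x yields an integer y ≥ 0.

No solution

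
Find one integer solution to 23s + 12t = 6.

Step 1: Check solvability.
gcd(23, 12) = 1
Since 1 divides 6, solutions exist.

Step 2: Apply extended Euclidean algorithm to find gcd.
We find integers such that 23*x0 + 12*y0 = 1

Step 3: Scale the particular solution.
Multiply by 6/1 = 6:
s = -6, t = 12

Step 4: Verify.
23*(-6) + 12*(12) = 6 = 6 ✓

s = -6, t = 12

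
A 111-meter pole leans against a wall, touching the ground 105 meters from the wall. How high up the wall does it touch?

The ladder, wall, and ground form a right triangle with hypotenuse 111 and one leg 105.
By the Pythagorean theorem: h² = 111² - 105² = 12321 - 11025 = 1296
h = √1296 = 36 meters

36 meters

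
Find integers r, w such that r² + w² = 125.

We need to find integers r, w > 0 such that r² + w² = 125.
Trying r = 2: w² = 125 - 2² = 125 - 4 = 121
w = 11
Check: 2² + 11² = 4 + 121 = 125 ✓

125 = 2² + 11²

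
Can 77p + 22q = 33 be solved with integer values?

Step 1: Compute gcd(77, 22).
gcd(77, 22) = 11

Step 2: Check divisibility.
Does 11 divide 33? 33 = 11 x 3, so yes.

By the theorem on linear Diophantine equations, 77p + 22q = 33 has integer solutions if and only if gcd(77, 22) divides 33. Since 11 | 33, solutions exist.

Yes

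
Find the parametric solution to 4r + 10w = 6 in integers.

Step 1: Compute gcd(4, 10) = 2.
Since 2 divides 6, solutions exist.

Step 2: Find a particular solution using extended Euclidean algorithm.
We get r₀ = -6, w₀ = 3.
Check: 4*-6 + 10*3 = 6 = 6 ✓

Step 3: Write the general solution.
r = -6 + (10/2)t = -6 + 5t
w = 3 - (4/2)t = 3 - 2t
for any integer t.

r = -6 + 5t, w = 3 - 2t for integer t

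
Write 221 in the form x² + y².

We need to find integers x, y > 0 such that x² + y² = 221.
Trying x = 5: y² = 221 - 5² = 221 - 25 = 196
y = 14
Check: 5² + 14² = 25 + 196 = 221 ✓

221 = 5² + 14²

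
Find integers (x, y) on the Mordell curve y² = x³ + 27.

Try small integer x values and check whether x³ + 27 is a perfect square.
x = -3: x³ + 27 = -3³ + 27 = -27 + 27 = 0
Is 0 a perfect square? 0² = 0 ✓
So (x, y) = (-3, 0) is a solution.

x = -3, y = 0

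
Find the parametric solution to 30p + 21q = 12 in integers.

Step 1: Compute gcd(30, 21) = 3.
Since 3 divides 12, solutions exist.

Step 2: Find a particular solution using extended Euclidean algorithm.
We get p₀ = -8, q₀ = 12.
Check: 30*-8 + 21*12 = 12 = 12 ✓

Step 3: Write the general solution.
p = -8 + (21/3)t = -8 + 7t
q = 12 - (30/3)t = 12 - 10t
for any integer t.

p = -8 + 7t, q = 12 - 10t for integer t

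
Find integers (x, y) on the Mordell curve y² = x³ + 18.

Try small integer x values and check whether x³ + 18 is a perfect square.
x = 7: x³ + 18 = 7³ + 18 = 343 + 18 = 361
Is 361 a perfect square? 19² = 361 ✓
So (x, y) = (7, -19) is a solution.

x = 7, y = -19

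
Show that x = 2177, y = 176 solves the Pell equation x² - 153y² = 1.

Compute x² = 2177² = 4739329
Compute 153y² = 153·176² = 153·30976 = 4739328
x² - 153y² = 4739329 - 4739328 = 1
Since this equals 1, (2177, 176) is a solution.

Yes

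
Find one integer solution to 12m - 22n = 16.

Step 1: Check solvability.
gcd(12, 22) = 2
Since 2 divides 16, solutions exist.

Step 2: Apply extended Euclidean algorithm to find gcd.
We find integers such that 12*x0 + 22*y0 = 2

Step 3: Scale the particular solution.
Multiply by 16/2 = 8:
m = 16, n = 8

Step 4: Verify.
12*(16) - 22*(8) = 16 = 16 ✓

m = 16, n = 8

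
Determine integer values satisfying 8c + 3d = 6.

Step 1: Check solvability.
gcd(8, 3) = 1
Since 1 divides 6, solutions exist.

Step 2: Apply extended Euclidean algorithm to find gcd.
We find integers such that 8*x0 + 3*y0 = 1

Step 3: Scale the particular solution.
Multiply by 6/1 = 6:
c = -6, d = 18

Step 4: Verify.
8*(-6) + 3*(18) = 6 = 6 ✓

c = -6, d = 18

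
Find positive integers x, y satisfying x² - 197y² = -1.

We need x² = 197y² - 1. Try successive y:
y = 1: x² = 197·1² - 1 = 196 = 14² ✓
Check: 14² - 197·1² = 196 - 197 = -1 ✓

x = 14, y = 1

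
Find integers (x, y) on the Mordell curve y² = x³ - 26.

Try small integer x values and check whether x³ - 26 is a perfect square.
x = 3: x³ - 26 = 3³ - 26 = 27 - 26 = 1
Is 1 a perfect square? 1² = 1 ✓
So (x, y) = (3, 1) is a solution.

x = 3, y = 1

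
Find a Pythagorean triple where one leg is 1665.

We need the other leg and hypotenuse such that 1665² + x² = c².
Take x = 3220, c = 3625: 1665² + 3220² = 2772225 + 10368400 = 13140625 = 3625² ✓
Triple: (1665, 3220, 3625)

(1665, 3220, 3625)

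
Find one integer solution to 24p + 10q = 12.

Step 1: Check solvability.
gcd(24, 10) = 2
Since 2 divides 12, solutions exist.

Step 2: Apply extended Euclidean algorithm to find gcd.
We find integers such that 24*x0 + 10*y0 = 2

Step 3: Scale the particular solution.
Multiply by 12/2 = 6:
p = -12, q = 30

Step 4: Verify.
24*(-12) + 10*(30) = 12 = 12 ✓

p = -12, q = 30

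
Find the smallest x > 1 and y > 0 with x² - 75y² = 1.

We seek the smallest positive integers (x, y) with x² - 75y² = 1, i.e., x² = 75y² + 1.
Try successive y values:
y = 1: x² = 75·1² + 1 = 76, not a perfect square
y = 2: x² = 75·2² + 1 = 301, not a perfect square
y = 3: x² = 75·3² + 1 = 676, x = 26 ✓

Verify: 26² - 75·3² = 676 - 675 = 1 ✓

x = 26, y = 3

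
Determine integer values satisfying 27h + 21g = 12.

Step 1: Check solvability.
gcd(27, 21) = 3
Since 3 divides 12, solutions exist.

Step 2: Apply extended Euclidean algorithm to find gcd.
We find integers such that 27*x0 + 21*y0 = 3

Step 3: Scale the particular solution.
Multiply by 12/3 = 4:
h = -12, g = 16

Step 4: Verify.
27*(-12) + 21*(16) = 12 = 12 ✓

h = -12, g = 16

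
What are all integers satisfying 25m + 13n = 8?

Step 1: Compute gcd(25, 13) = 1.
Since 1 divides 8, solutions exist.

Step 2: Find a particular solution using extended Euclidean algorithm.
We get m₀ = -8, n₀ = 16.
Check: 25*-8 + 13*16 = 8 = 8 ✓

Step 3: Write the general solution.
m = -8 + (13/1)t = -8 + 13t
n = 16 - (25/1)t = 16 - 25t
for any integer t.

m = -8 + 13t, n = 16 - 25t for integer t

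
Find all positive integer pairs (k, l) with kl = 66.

The positive divisors of 66 are: 1, 2, 3, 6, 11, 22, 33, 66.
Each divisor d gives the pair (d, 66/d):
(1, 66), (2, 33), (3, 22), (6, 11), (11, 6), (22, 3), (33, 2), (66, 1)

(1, 66), (2, 33), (3, 22), (6, 11), (11, 6), (22, 3), (33, 2), (66, 1)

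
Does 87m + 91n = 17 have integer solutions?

Step 1: Compute gcd(87, 91).
gcd(87, 91) = 1

Step 2: Check divisibility.
Does 1 divide 17? 17 = 1 x 17, so yes.

By the theorem on linear Diophantine equations, 87m + 91n = 17 has integer solutions if and only if gcd(87, 91) divides 17. Since 1 | 17, solutions exist.

Yes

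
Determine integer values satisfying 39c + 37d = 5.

Step 1: Check solvability.
gcd(39, 37) = 1
Since 1 divides 5, solutions exist.

Step 2: Apply extended Euclidean algorithm to find gcd.
We find integers such that 39*x0 + 37*y0 = 1

Step 3: Scale the particular solution.
Multiply by 5/1 = 5:
c = -90, d = 95

Step 4: Verify.
39*(-90) + 37*(95) = 5 = 5 ✓

c = -90, d = 95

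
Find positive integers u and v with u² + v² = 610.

We need to find integers u, v > 0 such that u² + v² = 610.
Trying u = 9: v² = 610 - 9² = 610 - 81 = 529
v = 23
Check: 9² + 23² = 81 + 529 = 610 ✓

610 = 9² + 23²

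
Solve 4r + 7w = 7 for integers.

Step 1: Check solvability.
gcd(4, 7) = 1
Since 1 divides 7, solutions exist.

Step 2: Apply extended Euclidean algorithm to find gcd.
We find integers such that 4*x0 + 7*y0 = 1

Step 3: Scale the particular solution.
Multiply by 7/1 = 7:
r = 14, w = -7

Step 4: Verify.
4*(14) + 7*(-7) = 7 = 7 ✓

r = 14, w = -7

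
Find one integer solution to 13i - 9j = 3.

Step 1: Check solvability.
gcd(13, 9) = 1
Since 1 divides 3, solutions exist.

Step 2: Apply extended Euclidean algorithm to find gcd.
We find integers such that 13*x0 + 9*y0 = 1

Step 3: Scale the particular solution.
Multiply by 3/1 = 3:
i = -6, j = -9

Step 4: Verify.
13*(-6) - 9*(-9) = 3 = 3 ✓

i = -6, j = -9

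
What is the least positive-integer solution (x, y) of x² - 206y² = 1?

We seek the smallest positive integers (x, y) with x² - 206y² = 1, i.e., x² = 206y² + 1.
Try successive y values:
y = 1: x² = 206·1² + 1 = 207, not a perfect square
y = 2: x² = 206·2² + 1 = 825, not a perfect square
y = 3: x² = 206·3² + 1 = 1855, not a perfect square
... continuing the search (or via continued fractions) ...
y = 4148: x² = 206·4148² + 1 = 3544416225, x = 59535 ✓

Verify: 59535² - 206·4148² = 3544416225 - 3544416224 = 1 ✓

x = 59535, y = 4148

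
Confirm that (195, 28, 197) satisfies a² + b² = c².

Compute a² + b² = 195² + 28² = 38025 + 784 = 38809
Compute c² = 197² = 38809
Since 38809 = 38809, confirmed.

Yes, it is a Pythagorean triple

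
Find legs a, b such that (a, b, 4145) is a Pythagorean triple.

We need a² + b² = 4145² = 17181025.
Trying: 3145² + 2700² = 9891025 + 7290000 = 17181025 ✓

(3145, 2700, 4145)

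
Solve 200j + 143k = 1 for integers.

Step 1: Check solvability.
gcd(200, 143) = 1
Since 1 divides 1, solutions exist.

Step 2: Apply extended Euclidean algorithm to find gcd.
We find integers such that 200*x0 + 143*y0 = 1

Step 3: Scale the particular solution.
Multiply by 1/1 = 1:
j = -5, k = 7

Step 4: Verify.
200*(-5) + 143*(7) = 1 = 1 ✓

j = -5, k = 7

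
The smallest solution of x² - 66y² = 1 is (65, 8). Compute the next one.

Solutions to x² - Dy² = 1 are generated by powers of (x₀ + y₀√D).
The next solution satisfies x₁ + y₁√66 = (x₀ + y₀√66)², giving:
x₁ = x₀² + 66y₀² = 65² + 66·8² = 4225 + 4224 = 8449
y₁ = 2x₀y₀ = 2·65·8 = 1040

Verify: 8449² - 66·1040² = 71385601 - 71385600 = 1 ✓

x = 8449, y = 1040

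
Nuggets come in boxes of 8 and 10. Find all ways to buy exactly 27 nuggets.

We need non-negative integers (x, y) with 8x + 10y = 27.
For each x in 0..3, check if 27 - 8x is a non-negative multiple of 10.
No x yields an integer y ≥ 0.

No solution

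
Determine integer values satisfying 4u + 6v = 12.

Step 1: Check solvability.
gcd(4, 6) = 2
Since 2 divides 12, solutions exist.

Step 2: Apply extended Euclidean algorithm to find gcd.
We find integers such that 4*x0 + 6*y0 = 2

Step 3: Scale the particular solution.
Multiply by 12/2 = 6:
u = -6, v = 6

Step 4: Verify.
4*(-6) + 6*(6) = 12 = 12 ✓

u = -6, v = 6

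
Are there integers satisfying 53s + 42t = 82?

Step 1: Compute gcd(53, 42).
gcd(53, 42) = 1

Step 2: Check divisibility.
Does 1 divide 82? 82 = 1 x 82, so yes.

By the theorem on linear Diophantine equations, 53s + 42t = 82 has integer solutions if and only if gcd(53, 42) divides 82. Since 1 | 82, solutions exist.

Yes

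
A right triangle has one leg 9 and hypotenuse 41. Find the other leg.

b² = c² - a² = 1681 - 81 = 1600
b = 40

40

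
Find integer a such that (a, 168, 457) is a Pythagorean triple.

a² = c² - b² = 457² - 168² = 208849 - 28224 = 180625
a = sqrt(180625) = 425

425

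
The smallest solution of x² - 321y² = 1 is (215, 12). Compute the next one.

Solutions to x² - Dy² = 1 are generated by powers of (x₀ + y₀√D).
The next solution satisfies x₁ + y₁√321 = (x₀ + y₀√321)², giving:
x₁ = x₀² + 321y₀² = 215² + 321·12² = 46225 + 46224 = 92449
y₁ = 2x₀y₀ = 2·215·12 = 5160

Verify: 92449² - 321·5160² = 8546817601 - 8546817600 = 1 ✓

x = 92449, y = 5160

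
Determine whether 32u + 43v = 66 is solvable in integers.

Step 1: Compute gcd(32, 43).
gcd(32, 43) = 1

Step 2: Check divisibility.
Does 1 divide 66? 66 = 1 x 66, so yes.

By the theorem on linear Diophantine equations, 32u + 43v = 66 has integer solutions if and only if gcd(32, 43) divides 66. Since 1 | 66, solutions exist.

Yes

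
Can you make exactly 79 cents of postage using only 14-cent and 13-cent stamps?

We need non-negative x, y with 14x + 13y = 79.
gcd(14, 13) = 1 divides 79, so integer solutions exist.
Search for a non-negative one: x = 1 gives 13y = 79 - 14 = 65, so y = 5.
Check: 14·1 + 13·5 = 79 ✓

Yes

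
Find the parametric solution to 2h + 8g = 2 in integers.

Step 1: Compute gcd(2, 8) = 2.
Since 2 divides 2, solutions exist.

Step 2: Find a particular solution using extended Euclidean algorithm.
We get h₀ = 1, g₀ = 0.
Check: 2*1 + 8*0 = 2 = 2 ✓

Step 3: Write the general solution.
h = 1 + (8/2)t = 1 + 4t
g = 0 - (2/2)t = 0 - 1t
for any integer t.

h = 1 + 4t, g = 0 - 1t for integer t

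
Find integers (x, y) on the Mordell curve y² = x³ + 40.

Try small integer x values and check whether x³ + 40 is a perfect square.
x = 6: x³ + 40 = 6³ + 40 = 216 + 40 = 256
Is 256 a perfect square? 16² = 256 ✓
So (x, y) = (6, -16) is a solution.

x = 6, y = -16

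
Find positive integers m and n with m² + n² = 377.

We need to find integers m, n > 0 such that m² + n² = 377.
Trying m = 4: n² = 377 - 4² = 377 - 16 = 361
n = 19
Check: 4² + 19² = 16 + 361 = 377 ✓

377 = 4² + 19²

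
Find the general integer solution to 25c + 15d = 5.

Step 1: Compute gcd(25, 15) = 5.
Since 5 divides 5, solutions exist.

Step 2: Find a particular solution using extended Euclidean algorithm.
We get c₀ = -1, d₀ = 2.
Check: 25*-1 + 15*2 = 5 = 5 ✓

Step 3: Write the general solution.
c = -1 + (15/5)t = -1 + 3t
d = 2 - (25/5)t = 2 - 5t
for any integer t.

c = -1 + 3t, d = 2 - 5t for integer t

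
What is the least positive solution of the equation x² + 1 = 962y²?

We need x² = 962y² - 1. Try successive y:
y = 1: x² = 962·1² - 1 = 961 = 31² ✓
Check: 31² - 962·1² = 961 - 962 = -1 ✓

x = 31, y = 1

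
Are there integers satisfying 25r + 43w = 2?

Step 1: Compute gcd(25, 43).
gcd(25, 43) = 1

Step 2: Check divisibility.
Does 1 divide 2? 2 = 1 x 2, so yes.

By the theorem on linear Diophantine equations, 25r + 43w = 2 has integer solutions if and only if gcd(25, 43) divides 2. Since 1 | 2, solutions exist.

Yes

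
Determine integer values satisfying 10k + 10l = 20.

Step 1: Check solvability.
gcd(10, 10) = 10
Since 10 divides 20, solutions exist.

Step 2: Apply extended Euclidean algorithm to find gcd.
We find integers such that 10*x0 + 10*y0 = 10

Step 3: Scale the particular solution.
Multiply by 20/10 = 2:
k = 0, l = 2

Step 4: Verify.
10*(0) + 10*(2) = 20 = 20 ✓

k = 0, l = 2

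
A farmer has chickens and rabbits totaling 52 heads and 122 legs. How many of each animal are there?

Let c = chickens, r = rabbits.
Heads: c + r = 52
Legs: 2c + 4r = 122
From the first equation, c = 52 - r. Substitute:
2(52 - r) + 4r = 122
104 + 2r = 122
r = (122 - 104)/2 = 9
c = 52 - 9 = 43

Chickens: 43, Rabbits: 9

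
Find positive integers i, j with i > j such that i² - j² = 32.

Factor: i² - j² = (i+j)(i-j) = 32.
We need two factors of 32 with the same parity.
Use i+j = 16 and i-j = 2 (product 16·2 = 32).
Adding: 2i = 18, so i = 9.
Subtracting: 2j = 14, so j = 7.
Check: 9² - 7² = 81 - 49 = 32 ✓

i = 9, j = 7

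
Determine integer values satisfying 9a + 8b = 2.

Step 1: Check solvability.
gcd(9, 8) = 1
Since 1 divides 2, solutions exist.

Step 2: Apply extended Euclidean algorithm to find gcd.
We find integers such that 9*x0 + 8*y0 = 1

Step 3: Scale the particular solution.
Multiply by 2/1 = 2:
a = 2, b = -2

Step 4: Verify.
9*(2) + 8*(-2) = 2 = 2 ✓

a = 2, b = -2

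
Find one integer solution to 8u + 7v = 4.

Step 1: Check solvability.
gcd(8, 7) = 1
Since 1 divides 4, solutions exist.

Step 2: Apply extended Euclidean algorithm to find gcd.
We find integers such that 8*x0 + 7*y0 = 1

Step 3: Scale the particular solution.
Multiply by 4/1 = 4:
u = 4, v = -4

Step 4: Verify.
8*(4) + 7*(-4) = 4 = 4 ✓

u = 4, v = -4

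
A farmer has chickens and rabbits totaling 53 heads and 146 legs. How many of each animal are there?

Let c = chickens, r = rabbits.
Heads: c + r = 53
Legs: 2c + 4r = 146
From the first equation, c = 53 - r. Substitute:
2(53 - r) + 4r = 146
106 + 2r = 146
r = (146 - 106)/2 = 20
c = 53 - 20 = 33

Chickens: 33, Rabbits: 20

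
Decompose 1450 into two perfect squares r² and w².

We need to find integers r, w > 0 such that r² + w² = 1450.
Trying r = 9: w² = 1450 - 9² = 1450 - 81 = 1369
w = 37
Check: 9² + 37² = 81 + 1369 = 1450 ✓

1450 = 9² + 37²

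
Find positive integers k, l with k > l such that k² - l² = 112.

Factor: k² - l² = (k+l)(k-l) = 112.
We need two factors of 112 with the same parity.
Use k+l = 56 and k-l = 2 (product 56·2 = 112).
Adding: 2k = 58, so k = 29.
Subtracting: 2l = 54, so l = 27.
Check: 29² - 27² = 841 - 729 = 112 ✓

k = 29, l = 27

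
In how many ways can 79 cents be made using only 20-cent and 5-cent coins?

We need non-negative integers (x, y) with 20x + 5y = 79.
For each x from 0 to 3, check if (79 - 20x) is a non-negative multiple of 5.
Solutions (x, y): none
Count: 0

0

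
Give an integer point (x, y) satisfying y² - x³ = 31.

Try small integer x values and check whether x³ + 31 is a perfect square.
x = -3: x³ + 31 = -3³ + 31 = -27 + 31 = 4
Is 4 a perfect square? 2² = 4 ✓
So (x, y) = (-3, -2) is a solution.

x = -3, y = -2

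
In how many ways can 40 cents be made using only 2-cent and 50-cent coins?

We need non-negative integers (x, y) with 2x + 50y = 40.
For each x from 0 to 20, check if (40 - 2x) is a non-negative multiple of 50.
Solutions (x, y): (20,0)
Count: 1

1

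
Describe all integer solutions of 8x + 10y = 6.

Step 1: Compute gcd(8, 10) = 2.
Since 2 divides 6, solutions exist.

Step 2: Find a particular solution using extended Euclidean algorithm.
We get x₀ = -3, y₀ = 3.
Check: 8*-3 + 10*3 = 6 = 6 ✓

Step 3: Write the general solution.
x = -3 + (10/2)t = -3 + 5t
y = 3 - (8/2)t = 3 - 4t
for any integer t.

x = -3 + 5t, y = 3 - 4t for integer t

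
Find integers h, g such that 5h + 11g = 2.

Step 1: Check solvability.
gcd(5, 11) = 1
Since 1 divides 2, solutions exist.

Step 2: Apply extended Euclidean algorithm to find gcd.
We find integers such that 5*x0 + 11*y0 = 1

Step 3: Scale the particular solution.
Multiply by 2/1 = 2:
h = -4, g = 2

Step 4: Verify.
5*(-4) + 11*(2) = 2 = 2 ✓

h = -4, g = 2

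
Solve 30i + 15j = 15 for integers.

Step 1: Check solvability.
gcd(30, 15) = 15
Since 15 divides 15, solutions exist.

Step 2: Apply extended Euclidean algorithm to find gcd.
We find integers such that 30*x0 + 15*y0 = 15

Step 3: Scale the particular solution.
Multiply by 15/15 = 1:
i = 0, j = 1

Step 4: Verify.
30*(0) + 15*(1) = 15 = 15 ✓

i = 0, j = 1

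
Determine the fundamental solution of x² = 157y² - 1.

We need x² = 157y² - 1. Try successive y:
y = 1: x² = 157·1² - 1 = 156, not a perfect square
y = 2: x² = 157·2² - 1 = 627, not a perfect square
y = 3: x² = 157·3² - 1 = 1412, not a perfect square
...
y = 385645: x² = 157·385645² - 1 = 23349364365924 = 4832118² ✓
Check: 4832118² - 157·385645² = 23349364365924 - 23349364365925 = -1 ✓

x = 4832118, y = 385645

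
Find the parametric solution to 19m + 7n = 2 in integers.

Step 1: Compute gcd(19, 7) = 1.
Since 1 divides 2, solutions exist.

Step 2: Find a particular solution using extended Euclidean algorithm.
We get m₀ = 6, n₀ = -16.
Check: 19*6 + 7*-16 = 2 = 2 ✓

Step 3: Write the general solution.
m = 6 + (7/1)t = 6 + 7t
n = -16 - (19/1)t = -16 - 19t
for any integer t.

m = 6 + 7t, n = -16 - 19t for integer t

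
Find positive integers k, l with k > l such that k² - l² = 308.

Factor: k² - l² = (k+l)(k-l) = 308.
We need two factors of 308 with the same parity.
Use k+l = 154 and k-l = 2 (product 154·2 = 308).
Adding: 2k = 156, so k = 78.
Subtracting: 2l = 152, so l = 76.
Check: 78² - 76² = 6084 - 5776 = 308 ✓

k = 78, l = 76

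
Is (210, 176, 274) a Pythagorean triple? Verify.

Compute a² + b² = 210² + 176² = 44100 + 30976 = 75076
Compute c² = 274² = 75076
Since 75076 = 75076, confirmed.

Yes, it is a Pythagorean triple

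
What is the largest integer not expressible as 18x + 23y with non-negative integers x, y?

For two coprime denominations a and b, the Frobenius number (largest value not representable as a non-negative combination) is ab - a - b.
Here gcd(18, 23) = 1, so they are coprime.
F(18, 23) = 18·23 - 18 - 23 = 414 - 41 = 373

373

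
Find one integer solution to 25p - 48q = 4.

Step 1: Check solvability.
gcd(25, 48) = 1
Since 1 divides 4, solutions exist.

Step 2: Apply extended Euclidean algorithm to find gcd.
We find integers such that 25*x0 + 48*y0 = 1

Step 3: Scale the particular solution.
Multiply by 4/1 = 4:
p = -92, q = -48

Step 4: Verify.
25*(-92) - 48*(-48) = 4 = 4 ✓

p = -92, q = -48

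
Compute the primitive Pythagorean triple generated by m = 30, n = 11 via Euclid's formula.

a = m² - n² = 30² - 11² = 900 - 121 = 779
b = 2mn = 2·30·11 = 660
c = m² + n² = 900 + 121 = 1021
Verify: 779² + 660² = 606841 + 435600 = 1042441 = 1021² ✓

(779, 660, 1021)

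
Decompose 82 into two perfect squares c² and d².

We need to find integers c, d > 0 such that c² + d² = 82.
Trying c = 1: d² = 82 - 1² = 82 - 1 = 81
d = 9
Check: 1² + 9² = 1 + 81 = 82 ✓

82 = 1² + 9²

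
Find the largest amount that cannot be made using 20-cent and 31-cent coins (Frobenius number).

For two coprime denominations a and b, the Frobenius number (largest value not representable as a non-negative combination) is ab - a - b.
Here gcd(20, 31) = 1, so they are coprime.
F(20, 31) = 20·31 - 20 - 31 = 620 - 51 = 569

569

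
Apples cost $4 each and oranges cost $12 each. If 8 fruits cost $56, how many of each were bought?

Let a = apples, o = oranges.
a + o = 8
4a + 12o = 56
Substitute o = 8 - a:
4a + 12(8 - a) = 56
(4 - 12)a = 56 - 96
-8a = -40
a = 5, o = 8 - 5 = 3

Apples: 5, Oranges: 3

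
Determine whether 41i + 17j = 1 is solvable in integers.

Step 1: Compute gcd(41, 17).
gcd(41, 17) = 1

Step 2: Check divisibility.
Does 1 divide 1? 1 = 1 x 1, so yes.

By the theorem on linear Diophantine equations, 41i + 17j = 1 has integer solutions if and only if gcd(41, 17) divides 1. Since 1 | 1, solutions exist.

Yes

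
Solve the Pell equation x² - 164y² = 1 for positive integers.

We seek the smallest positive integers (x, y) with x² - 164y² = 1, i.e., x² = 164y² + 1.
Try successive y values:
y = 1: x² = 164·1² + 1 = 165, not a perfect square
y = 2: x² = 164·2² + 1 = 657, not a perfect square
y = 3: x² = 164·3² + 1 = 1477, not a perfect square
... continuing the search (or via continued fractions) ...
y = 160: x² = 164·160² + 1 = 4198401, x = 2049 ✓

Verify: 2049² - 164·160² = 4198401 - 4198400 = 1 ✓

x = 2049, y = 160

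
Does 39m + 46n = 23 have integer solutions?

Step 1: Compute gcd(39, 46).
gcd(39, 46) = 1

Step 2: Check divisibility.
Does 1 divide 23? 23 = 1 x 23, so yes.

By the theorem on linear Diophantine equations, 39m + 46n = 23 has integer solutions if and only if gcd(39, 46) divides 23. Since 1 | 23, solutions exist.

Yes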